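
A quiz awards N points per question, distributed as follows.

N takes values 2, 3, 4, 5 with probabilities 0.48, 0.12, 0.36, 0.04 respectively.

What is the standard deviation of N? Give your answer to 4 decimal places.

0.9992

E[N] = (2)(0.48) + (3)(0.12) + (4)(0.36) + (5)(0.04) = 2.96
E[N²] = (2)²(0.48) + (3)²(0.12) + (4)²(0.36) + (5)²(0.04) = 9.76
Var(N) = E[N²] − (E[N])² = 9.76 − (2.96)² = 0.9984
sd(N) = √0.9984 ≈ 0.9992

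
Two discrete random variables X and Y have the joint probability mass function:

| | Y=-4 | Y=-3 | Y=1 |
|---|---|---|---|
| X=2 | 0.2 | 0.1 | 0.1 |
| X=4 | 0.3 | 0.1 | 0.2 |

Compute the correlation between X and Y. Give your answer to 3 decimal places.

E[X] = 3.2,  E[Y] = -2.3
E[XY] = -7.2
cov(X,Y) = E[XY] − E[X]E[Y] = -7.2 − (3.2)(-2.3) = 0.16
Var(X) = 0.96,  Var(Y) = 4.81
ρ = 0.16 / √(0.96·4.81) ≈ 0.074

0.074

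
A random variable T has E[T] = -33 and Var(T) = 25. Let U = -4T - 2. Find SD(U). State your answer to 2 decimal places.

20.00

Var(-4T - 2) = (-4)²·25 = 400
SD(U) = √400 ≈ 20.00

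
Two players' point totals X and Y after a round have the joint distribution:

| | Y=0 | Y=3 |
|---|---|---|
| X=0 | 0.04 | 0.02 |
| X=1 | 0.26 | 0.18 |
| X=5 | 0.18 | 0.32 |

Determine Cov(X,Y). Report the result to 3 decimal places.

E[X] = 2.94,  E[Y] = 1.56
E[XY] = 5.34
Cov(X,Y) = E[XY] − E[X]E[Y] = 5.34 − (2.94)(1.56) = 0.7536

0.754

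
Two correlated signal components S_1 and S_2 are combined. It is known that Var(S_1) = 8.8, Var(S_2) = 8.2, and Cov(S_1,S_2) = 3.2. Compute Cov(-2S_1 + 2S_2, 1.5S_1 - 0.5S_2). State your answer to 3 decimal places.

Cov(-2S_1 + 2S_2, 1.5S_1 - 0.5S_2) = (-2)(1.5)Var(S_1) + (2)(-0.5)Var(S_2) + [(-2)(-0.5) + (2)(1.5)]Cov(S_1,S_2)
= -3·8.8 + -1·8.2 + 4·3.2 = -21.8

-21.800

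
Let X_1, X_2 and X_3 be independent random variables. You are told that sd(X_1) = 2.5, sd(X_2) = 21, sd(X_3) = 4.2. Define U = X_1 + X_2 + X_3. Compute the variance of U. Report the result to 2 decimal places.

var(X_1) = 6.25, var(X_2) = 441, var(X_3) = 17.64
By independence, var(U) = (1)²var(X_1) + (1)²var(X_2) + (1)²var(X_3)
= (1)²·6.25 + (1)²·441 + (1)²·17.64 = 464.89

464.89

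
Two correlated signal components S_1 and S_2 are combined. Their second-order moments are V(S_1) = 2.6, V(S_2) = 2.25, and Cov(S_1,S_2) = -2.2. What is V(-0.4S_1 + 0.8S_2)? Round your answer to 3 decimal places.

3.264

V(-0.4S_1 + 0.8S_2) = (-0.4)²·V(S_1) + (0.8)²·V(S_2) + 2·(-0.4)·(0.8)·Cov(S_1,S_2)
= 0.16·2.6 + 0.64·2.25 + -0.64·-2.2 = 3.264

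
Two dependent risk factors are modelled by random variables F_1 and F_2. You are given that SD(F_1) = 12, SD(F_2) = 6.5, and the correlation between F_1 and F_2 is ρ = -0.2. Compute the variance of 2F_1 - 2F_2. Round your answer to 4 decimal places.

869.8000

Var(F_1) = (12)² = 144;  Var(F_2) = (6.5)² = 42.25
Cov(F_1,F_2) = ρ·SD(F_1)·SD(F_2) = -0.2·12·6.5 = -15.6
Var(2F_1 - 2F_2) = (2)²·Var(F_1) + (-2)²·Var(F_2) + 2·(2)·(-2)·Cov(F_1,F_2)
= 4·144 + 4·42.25 + -8·-15.6 = 869.8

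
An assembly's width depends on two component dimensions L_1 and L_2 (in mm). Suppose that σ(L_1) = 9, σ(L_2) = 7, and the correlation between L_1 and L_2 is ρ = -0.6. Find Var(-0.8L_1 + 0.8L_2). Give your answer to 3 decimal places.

Var(L_1) = (9)² = 81;  Var(L_2) = (7)² = 49
cov(L_1,L_2) = ρ·σ(L_1)·σ(L_2) = -0.6·9·7 = -37.8
Var(-0.8L_1 + 0.8L_2) = (-0.8)²·Var(L_1) + (0.8)²·Var(L_2) + 2·(-0.8)·(0.8)·cov(L_1,L_2)
= 0.64·81 + 0.64·49 + -1.28·-37.8 = 131.584

131.584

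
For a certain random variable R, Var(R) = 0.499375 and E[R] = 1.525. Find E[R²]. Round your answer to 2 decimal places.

2.83

E[R²] = Var(R) + (E[R])² = 0.499375 + (1.525)² = 2.825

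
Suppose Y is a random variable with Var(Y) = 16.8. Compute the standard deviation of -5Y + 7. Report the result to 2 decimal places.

Var(-5Y + 7) = (-5)²·16.8 = 420
σ(-5Y + 7) = √420 ≈ 20.49

20.49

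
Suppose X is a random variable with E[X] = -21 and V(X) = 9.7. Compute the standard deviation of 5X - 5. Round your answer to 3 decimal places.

V(5X - 5) = (5)²·9.7 = 242.5
SD(5X - 5) = √242.5 ≈ 15.572

15.572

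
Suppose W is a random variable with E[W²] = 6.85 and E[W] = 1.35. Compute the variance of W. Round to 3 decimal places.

Var(W) = 6.85 − (1.35)² = 5.0275

5.028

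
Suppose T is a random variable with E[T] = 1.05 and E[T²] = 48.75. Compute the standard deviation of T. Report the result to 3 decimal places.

Var(T) = 48.75 − (1.05)² = 47.6475
SD(T) = √47.6475 ≈ 6.903

6.903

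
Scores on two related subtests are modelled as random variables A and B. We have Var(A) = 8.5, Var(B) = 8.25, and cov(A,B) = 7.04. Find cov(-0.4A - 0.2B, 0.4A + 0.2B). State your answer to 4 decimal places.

-2.8164

cov(-0.4A - 0.2B, 0.4A + 0.2B) = (-0.4)(0.4)Var(A) + (-0.2)(0.2)Var(B) + [(-0.4)(0.2) + (-0.2)(0.4)]cov(A,B)
= -0.16·8.5 + -0.04·8.25 + -0.16·7.04 = -2.8164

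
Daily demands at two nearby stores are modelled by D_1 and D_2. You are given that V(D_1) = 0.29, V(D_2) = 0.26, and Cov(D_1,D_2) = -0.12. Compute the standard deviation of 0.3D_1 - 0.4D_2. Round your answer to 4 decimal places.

V(0.3D_1 - 0.4D_2) = (0.3)²·V(D_1) + (-0.4)²·V(D_2) + 2·(0.3)·(-0.4)·Cov(D_1,D_2)
= 0.09·0.29 + 0.16·0.26 + -0.24·-0.12 = 0.0965
sd(0.3D_1 - 0.4D_2) = √0.0965 ≈ 0.3106

0.3106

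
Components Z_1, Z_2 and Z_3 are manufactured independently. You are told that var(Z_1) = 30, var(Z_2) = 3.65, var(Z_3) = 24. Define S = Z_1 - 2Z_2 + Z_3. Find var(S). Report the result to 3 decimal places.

By independence, var(S) = (1)²var(Z_1) + (-2)²var(Z_2) + (1)²var(Z_3)
= (1)²·30 + (-2)²·3.65 + (1)²·24 = 68.6

68.600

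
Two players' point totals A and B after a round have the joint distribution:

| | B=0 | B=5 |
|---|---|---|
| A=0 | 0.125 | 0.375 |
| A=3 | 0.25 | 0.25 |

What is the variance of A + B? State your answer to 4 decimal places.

6.2344

E[A] = 1.5,  E[B] = 3.125,  E[AB] = 3.75
Var(A) = 4.5 − (1.5)² = 2.25;  Var(B) = 15.625 − (3.125)² = 5.859375
Cov(A,B) = 3.75 − (1.5)(3.125) = -0.9375
Var(A + B) = (1)²·2.25 + (1)²·5.859375 + 2·(1)·(1)·-0.9375 = 6.234375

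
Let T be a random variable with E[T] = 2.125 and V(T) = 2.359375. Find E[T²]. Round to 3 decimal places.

E[T²] = V(T) + (E[T])² = 2.359375 + (2.125)² = 6.875

6.875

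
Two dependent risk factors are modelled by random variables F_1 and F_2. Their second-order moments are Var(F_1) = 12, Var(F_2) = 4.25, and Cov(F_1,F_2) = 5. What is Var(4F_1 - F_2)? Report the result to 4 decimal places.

Var(4F_1 - F_2) = (4)²·Var(F_1) + (-1)²·Var(F_2) + 2·(4)·(-1)·Cov(F_1,F_2)
= 16·12 + 1·4.25 + -8·5 = 156.25

156.2500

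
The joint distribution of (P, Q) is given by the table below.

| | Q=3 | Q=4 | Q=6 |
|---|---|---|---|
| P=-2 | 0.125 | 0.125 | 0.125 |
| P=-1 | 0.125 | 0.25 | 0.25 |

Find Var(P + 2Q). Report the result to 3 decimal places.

6.484

E[P] = -1.375,  E[Q] = 4.5,  E[PQ] = -6.125
Var(P) = 2.125 − (-1.375)² = 0.234375;  Var(Q) = 21.75 − (4.5)² = 1.5
Cov(P,Q) = -6.125 − (-1.375)(4.5) = 0.0625
Var(P + 2Q) = (1)²·0.234375 + (2)²·1.5 + 2·(1)·(2)·0.0625 = 6.484375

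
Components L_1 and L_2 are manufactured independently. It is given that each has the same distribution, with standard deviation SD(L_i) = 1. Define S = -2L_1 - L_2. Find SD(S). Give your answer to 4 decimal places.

var(L_i) = (1)² = 1
By independence, var(S) = (-2)²var(L_1) + (-1)²var(L_2)
= (-2)²·1 + (-1)²·1 = 5
SD(S) = √5 ≈ 2.2361

2.2361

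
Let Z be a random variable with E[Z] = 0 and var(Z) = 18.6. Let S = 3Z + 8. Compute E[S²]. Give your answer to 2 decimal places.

E[3Z + 8] = 3·0 + 8 = 8
var(3Z + 8) = (3)²·18.6 = 167.4
E[S²] = var(S) + (E[S])² = 167.4 + (8)² = 231.4

231.40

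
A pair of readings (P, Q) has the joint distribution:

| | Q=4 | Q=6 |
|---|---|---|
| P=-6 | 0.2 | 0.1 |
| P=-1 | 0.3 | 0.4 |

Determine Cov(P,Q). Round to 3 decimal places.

E[P] = -2.5,  E[Q] = 5
E[PQ] = -12
Cov(P,Q) = E[PQ] − E[P]E[Q] = -12 − (-2.5)(5) = 0.5

0.500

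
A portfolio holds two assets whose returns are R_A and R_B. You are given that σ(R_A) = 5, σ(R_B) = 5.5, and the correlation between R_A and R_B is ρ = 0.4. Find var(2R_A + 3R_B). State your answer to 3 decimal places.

504.250

var(R_A) = (5)² = 25;  var(R_B) = (5.5)² = 30.25
cov(R_A,R_B) = ρ·σ(R_A)·σ(R_B) = 0.4·5·5.5 = 11
var(2R_A + 3R_B) = (2)²·var(R_A) + (3)²·var(R_B) + 2·(2)·(3)·cov(R_A,R_B)
= 4·25 + 9·30.25 + 12·11 = 504.25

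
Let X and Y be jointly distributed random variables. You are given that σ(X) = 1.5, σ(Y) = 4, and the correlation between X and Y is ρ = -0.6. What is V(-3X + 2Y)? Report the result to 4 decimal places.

127.4500

V(X) = (1.5)² = 2.25;  V(Y) = (4)² = 16
Cov(X,Y) = ρ·σ(X)·σ(Y) = -0.6·1.5·4 = -3.6
V(-3X + 2Y) = (-3)²·V(X) + (2)²·V(Y) + 2·(-3)·(2)·Cov(X,Y)
= 9·2.25 + 4·16 + -12·-3.6 = 127.45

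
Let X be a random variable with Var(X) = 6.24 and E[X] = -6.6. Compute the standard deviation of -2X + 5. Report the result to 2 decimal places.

Var(-2X + 5) = (-2)²·6.24 = 24.96
SD(-2X + 5) = √24.96 ≈ 5.00

5.00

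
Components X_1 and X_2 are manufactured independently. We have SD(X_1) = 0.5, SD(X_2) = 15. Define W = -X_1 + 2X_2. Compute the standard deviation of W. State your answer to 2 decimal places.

30.00

Var(X_1) = 0.25, Var(X_2) = 225
By independence, Var(W) = (-1)²Var(X_1) + (2)²Var(X_2)
= (-1)²·0.25 + (2)²·225 = 900.25
SD(W) = √900.25 ≈ 30.00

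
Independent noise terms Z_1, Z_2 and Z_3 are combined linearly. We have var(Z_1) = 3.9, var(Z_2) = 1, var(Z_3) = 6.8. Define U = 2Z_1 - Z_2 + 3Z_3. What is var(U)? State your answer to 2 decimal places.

By independence, var(U) = (2)²var(Z_1) + (-1)²var(Z_2) + (3)²var(Z_3)
= (2)²·3.9 + (-1)²·1 + (3)²·6.8 = 77.8

77.80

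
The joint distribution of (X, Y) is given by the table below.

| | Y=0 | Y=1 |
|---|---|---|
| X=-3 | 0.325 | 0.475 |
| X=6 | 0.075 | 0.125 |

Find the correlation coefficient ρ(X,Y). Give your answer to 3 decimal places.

0.026

E[X] = -1.2,  E[Y] = 0.6
E[XY] = -0.675
Cov(X,Y) = E[XY] − E[X]E[Y] = -0.675 − (-1.2)(0.6) = 0.045
Var(X) = 12.96,  Var(Y) = 0.24
ρ = 0.045 / √(12.96·0.24) ≈ 0.026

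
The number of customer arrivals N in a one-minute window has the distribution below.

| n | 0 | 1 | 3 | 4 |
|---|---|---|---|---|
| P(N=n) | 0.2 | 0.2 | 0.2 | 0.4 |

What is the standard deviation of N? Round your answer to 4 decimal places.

E[N] = (0)(0.2) + (1)(0.2) + (3)(0.2) + (4)(0.4) = 2.4
E[N²] = (0)²(0.2) + (1)²(0.2) + (3)²(0.2) + (4)²(0.4) = 8.4
V(N) = E[N²] − (E[N])² = 8.4 − (2.4)² = 2.64
sd(N) = √2.64 ≈ 1.6248

1.6248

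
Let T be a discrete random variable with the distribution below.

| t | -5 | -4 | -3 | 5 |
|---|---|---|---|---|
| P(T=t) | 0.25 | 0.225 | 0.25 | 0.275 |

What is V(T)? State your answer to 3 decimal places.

E[T] = (-5)(0.25) + (-4)(0.225) + (-3)(0.25) + (5)(0.275) = -1.525
E[T²] = (-5)²(0.25) + (-4)²(0.225) + (-3)²(0.25) + (5)²(0.275) = 18.975
V(T) = E[T²] − (E[T])² = 18.975 − (-1.525)² = 16.649375

16.649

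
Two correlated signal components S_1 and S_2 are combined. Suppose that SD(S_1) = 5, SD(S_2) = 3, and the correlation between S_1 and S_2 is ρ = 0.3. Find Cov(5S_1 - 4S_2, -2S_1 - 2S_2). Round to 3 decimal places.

Var(S_1) = (5)² = 25;  Var(S_2) = (3)² = 9
Cov(S_1,S_2) = ρ·SD(S_1)·SD(S_2) = 0.3·5·3 = 4.5
Cov(5S_1 - 4S_2, -2S_1 - 2S_2) = (5)(-2)Var(S_1) + (-4)(-2)Var(S_2) + [(5)(-2) + (-4)(-2)]Cov(S_1,S_2)
= -10·25 + 8·9 + -2·4.5 = -187

-187.000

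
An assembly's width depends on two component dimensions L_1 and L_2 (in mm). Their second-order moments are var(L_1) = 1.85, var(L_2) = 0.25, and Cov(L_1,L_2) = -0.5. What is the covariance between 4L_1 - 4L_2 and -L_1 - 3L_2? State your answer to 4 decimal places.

Cov(4L_1 - 4L_2, -L_1 - 3L_2) = (4)(-1)var(L_1) + (-4)(-3)var(L_2) + [(4)(-3) + (-4)(-1)]Cov(L_1,L_2)
= -4·1.85 + 12·0.25 + -8·-0.5 = -0.4

-0.4000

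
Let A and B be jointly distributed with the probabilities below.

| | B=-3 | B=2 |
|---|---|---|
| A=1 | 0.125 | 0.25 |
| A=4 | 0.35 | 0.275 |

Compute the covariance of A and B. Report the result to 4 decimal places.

-0.7969

E[A] = 2.875,  E[B] = -0.375
E[AB] = -1.875
cov(A,B) = E[AB] − E[A]E[B] = -1.875 − (2.875)(-0.375) = -0.796875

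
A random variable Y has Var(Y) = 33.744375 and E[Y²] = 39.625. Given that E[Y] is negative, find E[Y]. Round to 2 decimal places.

-2.43

(E[Y])² = E[Y²] − Var(Y) = 39.625 − 33.744375 = 5.880625
E[Y] = −√5.880625 = -2.425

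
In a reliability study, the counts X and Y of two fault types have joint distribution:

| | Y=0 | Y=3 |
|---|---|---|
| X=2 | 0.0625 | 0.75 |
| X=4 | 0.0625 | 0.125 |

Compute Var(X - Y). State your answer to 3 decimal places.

2.063

E[X] = 2.375,  E[Y] = 2.625,  E[XY] = 6
Var(X) = 6.25 − (2.375)² = 0.609375;  Var(Y) = 7.875 − (2.625)² = 0.984375
cov(X,Y) = 6 − (2.375)(2.625) = -0.234375
Var(X - Y) = (1)²·0.609375 + (-1)²·0.984375 + 2·(1)·(-1)·-0.234375 = 2.0625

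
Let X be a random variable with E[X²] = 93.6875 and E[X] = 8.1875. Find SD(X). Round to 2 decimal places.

Var(X) = 93.6875 − (8.1875)² = 26.65234375
SD(X) = √26.65234375 ≈ 5.16

5.16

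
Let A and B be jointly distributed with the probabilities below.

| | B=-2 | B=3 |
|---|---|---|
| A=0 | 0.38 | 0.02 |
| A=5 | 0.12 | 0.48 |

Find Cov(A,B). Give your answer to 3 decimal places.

4.500

E[A] = 3,  E[B] = 0.5
E[AB] = 6
Cov(A,B) = E[AB] − E[A]E[B] = 6 − (3)(0.5) = 4.5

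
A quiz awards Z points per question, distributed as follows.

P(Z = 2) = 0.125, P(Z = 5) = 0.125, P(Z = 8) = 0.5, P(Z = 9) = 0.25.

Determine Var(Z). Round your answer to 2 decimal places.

5.11

E[Z] = (2)(0.125) + (5)(0.125) + (8)(0.5) + (9)(0.25) = 7.125
E[Z²] = (2)²(0.125) + (5)²(0.125) + (8)²(0.5) + (9)²(0.25) = 55.875
Var(Z) = E[Z²] − (E[Z])² = 55.875 − (7.125)² = 5.109375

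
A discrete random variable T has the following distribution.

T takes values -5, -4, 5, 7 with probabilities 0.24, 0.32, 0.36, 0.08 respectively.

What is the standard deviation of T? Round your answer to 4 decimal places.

4.9016

E[T] = (-5)(0.24) + (-4)(0.32) + (5)(0.36) + (7)(0.08) = -0.12
E[T²] = (-5)²(0.24) + (-4)²(0.32) + (5)²(0.36) + (7)²(0.08) = 24.04
Var(T) = E[T²] − (E[T])² = 24.04 − (-0.12)² = 24.0256
SD(T) = √24.0256 ≈ 4.9016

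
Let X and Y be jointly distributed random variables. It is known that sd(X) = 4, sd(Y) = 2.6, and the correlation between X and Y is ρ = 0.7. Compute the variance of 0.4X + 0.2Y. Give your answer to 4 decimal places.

var(X) = (4)² = 16;  var(Y) = (2.6)² = 6.76
Cov(X,Y) = ρ·sd(X)·sd(Y) = 0.7·4·2.6 = 7.28
var(0.4X + 0.2Y) = (0.4)²·var(X) + (0.2)²·var(Y) + 2·(0.4)·(0.2)·Cov(X,Y)
= 0.16·16 + 0.04·6.76 + 0.16·7.28 = 3.9952

3.9952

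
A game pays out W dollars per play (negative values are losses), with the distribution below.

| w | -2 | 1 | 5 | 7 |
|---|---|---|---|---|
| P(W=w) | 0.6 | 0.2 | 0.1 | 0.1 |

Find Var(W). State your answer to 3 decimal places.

E[W] = (-2)(0.6) + (1)(0.2) + (5)(0.1) + (7)(0.1) = 0.2
E[W²] = (-2)²(0.6) + (1)²(0.2) + (5)²(0.1) + (7)²(0.1) = 10
Var(W) = E[W²] − (E[W])² = 10 − (0.2)² = 9.96

9.960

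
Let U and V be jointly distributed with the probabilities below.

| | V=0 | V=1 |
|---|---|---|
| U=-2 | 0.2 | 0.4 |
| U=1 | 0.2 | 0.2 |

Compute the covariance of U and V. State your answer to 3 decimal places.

-0.120

E[U] = -0.8,  E[V] = 0.6
E[UV] = -0.6
Cov(U,V) = E[UV] − E[U]E[V] = -0.6 − (-0.8)(0.6) = -0.12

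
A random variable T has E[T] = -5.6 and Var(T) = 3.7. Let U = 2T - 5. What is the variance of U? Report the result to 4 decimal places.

14.8000

Var(2T - 5) = (2)²·Var(T) = 4·3.7 = 14.8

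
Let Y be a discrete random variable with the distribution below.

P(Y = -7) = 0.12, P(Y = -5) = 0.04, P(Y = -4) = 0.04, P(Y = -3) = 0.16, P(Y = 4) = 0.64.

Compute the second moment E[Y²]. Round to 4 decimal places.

E[Y²] = (-7)²(0.12) + (-5)²(0.04) + (-4)²(0.04) + (-3)²(0.16) + (4)²(0.64) = 19.2

19.2000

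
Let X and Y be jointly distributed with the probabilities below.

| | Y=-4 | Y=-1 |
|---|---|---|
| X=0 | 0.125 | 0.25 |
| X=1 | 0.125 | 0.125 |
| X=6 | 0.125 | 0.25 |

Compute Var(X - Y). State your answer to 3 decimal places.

E[X] = 2.5,  E[Y] = -2.125,  E[XY] = -5.125
Var(X) = 13.75 − (2.5)² = 7.5;  Var(Y) = 6.625 − (-2.125)² = 2.109375
Cov(X,Y) = -5.125 − (2.5)(-2.125) = 0.1875
Var(X - Y) = (1)²·7.5 + (-1)²·2.109375 + 2·(1)·(-1)·0.1875 = 9.234375

9.234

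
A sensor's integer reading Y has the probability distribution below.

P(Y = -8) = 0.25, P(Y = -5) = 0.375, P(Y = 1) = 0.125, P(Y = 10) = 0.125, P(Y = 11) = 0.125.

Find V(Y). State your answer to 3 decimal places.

E[Y] = (-8)(0.25) + (-5)(0.375) + (1)(0.125) + (10)(0.125) + (11)(0.125) = -1.125
E[Y²] = (-8)²(0.25) + (-5)²(0.375) + (1)²(0.125) + (10)²(0.125) + (11)²(0.125) = 53.125
V(Y) = E[Y²] − (E[Y])² = 53.125 − (-1.125)² = 51.859375

51.859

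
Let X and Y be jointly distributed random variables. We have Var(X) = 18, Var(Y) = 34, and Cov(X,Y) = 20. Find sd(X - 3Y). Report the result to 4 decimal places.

Var(X - 3Y) = (1)²·Var(X) + (-3)²·Var(Y) + 2·(1)·(-3)·Cov(X,Y)
= 1·18 + 9·34 + -6·20 = 204
sd(X - 3Y) = √204 ≈ 14.2829

14.2829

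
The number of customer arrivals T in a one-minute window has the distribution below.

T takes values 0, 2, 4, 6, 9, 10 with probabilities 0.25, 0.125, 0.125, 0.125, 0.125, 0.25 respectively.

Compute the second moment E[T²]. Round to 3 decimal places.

E[T²] = (0)²(0.25) + (2)²(0.125) + (4)²(0.125) + (6)²(0.125) + (9)²(0.125) + (10)²(0.25) = 42.125

42.125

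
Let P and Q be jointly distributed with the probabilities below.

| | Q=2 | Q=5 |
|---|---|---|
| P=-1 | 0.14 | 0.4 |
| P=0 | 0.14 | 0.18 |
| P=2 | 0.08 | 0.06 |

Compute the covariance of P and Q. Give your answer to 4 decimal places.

-0.3408

E[P] = -0.26,  E[Q] = 3.92
E[PQ] = -1.36
Cov(P,Q) = E[PQ] − E[P]E[Q] = -1.36 − (-0.26)(3.92) = -0.3408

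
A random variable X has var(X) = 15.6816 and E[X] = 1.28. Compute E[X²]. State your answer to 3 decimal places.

17.320

E[X²] = var(X) + (E[X])² = 15.6816 + (1.28)² = 17.32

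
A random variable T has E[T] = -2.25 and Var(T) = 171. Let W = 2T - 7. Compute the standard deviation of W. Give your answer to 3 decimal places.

Var(2T - 7) = (2)²·171 = 684
SD(W) = √684 ≈ 26.153

26.153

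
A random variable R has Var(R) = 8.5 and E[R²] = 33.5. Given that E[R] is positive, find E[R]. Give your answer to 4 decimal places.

(E[R])² = E[R²] − Var(R) = 33.5 − 8.5 = 25
E[R] = √25 = 5

5.0000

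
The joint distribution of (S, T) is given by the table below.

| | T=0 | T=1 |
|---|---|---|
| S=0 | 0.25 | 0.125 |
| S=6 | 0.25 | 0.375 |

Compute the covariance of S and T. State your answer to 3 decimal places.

0.375

E[S] = 3.75,  E[T] = 0.5
E[ST] = 2.25
cov(S,T) = E[ST] − E[S]E[T] = 2.25 − (3.75)(0.5) = 0.375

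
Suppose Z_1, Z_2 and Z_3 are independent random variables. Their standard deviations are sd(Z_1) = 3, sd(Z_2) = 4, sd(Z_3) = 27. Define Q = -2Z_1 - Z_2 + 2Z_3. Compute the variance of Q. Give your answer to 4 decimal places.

var(Z_1) = 9, var(Z_2) = 16, var(Z_3) = 729
By independence, var(Q) = (-2)²var(Z_1) + (-1)²var(Z_2) + (2)²var(Z_3)
= (-2)²·9 + (-1)²·16 + (2)²·729 = 2968

2968.0000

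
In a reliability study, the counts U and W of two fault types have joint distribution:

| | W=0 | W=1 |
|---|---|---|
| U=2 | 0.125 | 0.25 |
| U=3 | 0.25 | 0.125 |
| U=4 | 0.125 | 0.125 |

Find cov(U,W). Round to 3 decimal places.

-0.063

E[U] = 2.875,  E[W] = 0.5
E[UW] = 1.375
cov(U,W) = E[UW] − E[U]E[W] = 1.375 − (2.875)(0.5) = -0.0625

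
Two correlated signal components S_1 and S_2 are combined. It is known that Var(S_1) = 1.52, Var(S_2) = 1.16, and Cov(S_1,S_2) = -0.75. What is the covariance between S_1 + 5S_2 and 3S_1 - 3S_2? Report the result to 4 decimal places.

-21.8400

Cov(S_1 + 5S_2, 3S_1 - 3S_2) = (1)(3)Var(S_1) + (5)(-3)Var(S_2) + [(1)(-3) + (5)(3)]Cov(S_1,S_2)
= 3·1.52 + -15·1.16 + 12·-0.75 = -21.84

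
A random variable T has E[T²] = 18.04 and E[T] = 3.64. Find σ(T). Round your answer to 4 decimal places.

V(T) = 18.04 − (3.64)² = 4.7904
σ(T) = √4.7904 ≈ 2.1887

2.1887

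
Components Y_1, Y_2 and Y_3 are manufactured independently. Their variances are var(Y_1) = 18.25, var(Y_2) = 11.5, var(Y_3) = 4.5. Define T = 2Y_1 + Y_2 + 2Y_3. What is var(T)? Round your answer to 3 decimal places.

102.500

By independence, var(T) = (2)²var(Y_1) + (1)²var(Y_2) + (2)²var(Y_3)
= (2)²·18.25 + (1)²·11.5 + (2)²·4.5 = 102.5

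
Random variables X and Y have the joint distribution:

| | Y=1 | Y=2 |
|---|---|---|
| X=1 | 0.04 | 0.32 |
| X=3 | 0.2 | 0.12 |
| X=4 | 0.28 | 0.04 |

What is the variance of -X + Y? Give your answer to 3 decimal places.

E[X] = 2.6,  E[Y] = 1.48,  E[XY] = 3.44
Var(X) = 8.36 − (2.6)² = 1.6;  Var(Y) = 2.44 − (1.48)² = 0.2496
cov(X,Y) = 3.44 − (2.6)(1.48) = -0.408
Var(-X + Y) = (-1)²·1.6 + (1)²·0.2496 + 2·(-1)·(1)·-0.408 = 2.6656

2.666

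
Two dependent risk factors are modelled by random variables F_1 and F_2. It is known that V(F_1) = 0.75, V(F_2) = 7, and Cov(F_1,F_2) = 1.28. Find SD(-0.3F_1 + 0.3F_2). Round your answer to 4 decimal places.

V(-0.3F_1 + 0.3F_2) = (-0.3)²·V(F_1) + (0.3)²·V(F_2) + 2·(-0.3)·(0.3)·Cov(F_1,F_2)
= 0.09·0.75 + 0.09·7 + -0.18·1.28 = 0.4671
SD(-0.3F_1 + 0.3F_2) = √0.4671 ≈ 0.6834

0.6834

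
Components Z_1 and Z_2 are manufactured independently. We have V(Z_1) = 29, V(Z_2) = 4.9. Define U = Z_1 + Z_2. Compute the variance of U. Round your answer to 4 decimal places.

By independence, V(U) = (1)²V(Z_1) + (1)²V(Z_2)
= (1)²·29 + (1)²·4.9 = 33.9

33.9000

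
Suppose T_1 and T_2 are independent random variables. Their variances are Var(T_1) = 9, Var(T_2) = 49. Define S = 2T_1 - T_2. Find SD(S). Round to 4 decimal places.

By independence, Var(S) = (2)²Var(T_1) + (-1)²Var(T_2)
= (2)²·9 + (-1)²·49 = 85
SD(S) = √85 ≈ 9.2195

9.2195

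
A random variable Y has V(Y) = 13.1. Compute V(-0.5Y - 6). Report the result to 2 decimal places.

3.28

V(-0.5Y - 6) = (-0.5)²·V(Y) = 0.25·13.1 = 3.275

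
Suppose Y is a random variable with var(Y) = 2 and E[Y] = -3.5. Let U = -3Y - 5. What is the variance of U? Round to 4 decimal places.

18.0000

var(-3Y - 5) = (-3)²·var(Y) = 9·2 = 18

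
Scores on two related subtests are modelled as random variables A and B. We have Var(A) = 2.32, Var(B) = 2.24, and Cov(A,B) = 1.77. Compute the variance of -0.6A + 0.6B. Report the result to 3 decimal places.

Var(-0.6A + 0.6B) = (-0.6)²·Var(A) + (0.6)²·Var(B) + 2·(-0.6)·(0.6)·Cov(A,B)
= 0.36·2.32 + 0.36·2.24 + -0.72·1.77 = 0.3672

0.367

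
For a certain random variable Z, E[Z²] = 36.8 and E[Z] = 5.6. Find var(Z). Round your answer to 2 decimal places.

var(Z) = 36.8 − (5.6)² = 5.44

5.44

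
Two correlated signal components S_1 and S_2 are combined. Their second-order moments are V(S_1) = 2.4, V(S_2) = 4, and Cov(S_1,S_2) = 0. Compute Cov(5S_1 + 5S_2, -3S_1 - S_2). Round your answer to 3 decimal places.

Cov(5S_1 + 5S_2, -3S_1 - S_2) = (5)(-3)V(S_1) + (5)(-1)V(S_2) + [(5)(-1) + (5)(-3)]Cov(S_1,S_2)
= -15·2.4 + -5·4 + -20·0 = -56

-56.000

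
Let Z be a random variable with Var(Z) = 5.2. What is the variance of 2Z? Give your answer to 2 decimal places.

20.80

Var(2Z) = (2)²·Var(Z) = 4·5.2 = 20.8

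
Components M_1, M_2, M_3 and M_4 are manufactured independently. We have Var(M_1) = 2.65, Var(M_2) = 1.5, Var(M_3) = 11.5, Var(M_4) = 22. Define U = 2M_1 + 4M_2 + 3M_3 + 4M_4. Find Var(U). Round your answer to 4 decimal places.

490.1000

By independence, Var(U) = (2)²Var(M_1) + (4)²Var(M_2) + (3)²Var(M_3) + (4)²Var(M_4)
= (2)²·2.65 + (4)²·1.5 + (3)²·11.5 + (4)²·22 = 490.1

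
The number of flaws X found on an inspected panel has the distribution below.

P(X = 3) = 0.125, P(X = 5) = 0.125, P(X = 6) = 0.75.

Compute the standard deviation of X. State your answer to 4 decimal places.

1.0000

E[X] = (3)(0.125) + (5)(0.125) + (6)(0.75) = 5.5
E[X²] = (3)²(0.125) + (5)²(0.125) + (6)²(0.75) = 31.25
var(X) = E[X²] − (E[X])² = 31.25 − (5.5)² = 1
SD(X) = √1 ≈ 1.0000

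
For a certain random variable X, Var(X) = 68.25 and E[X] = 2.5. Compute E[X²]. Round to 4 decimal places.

E[X²] = Var(X) + (E[X])² = 68.25 + (2.5)² = 74.5

74.5000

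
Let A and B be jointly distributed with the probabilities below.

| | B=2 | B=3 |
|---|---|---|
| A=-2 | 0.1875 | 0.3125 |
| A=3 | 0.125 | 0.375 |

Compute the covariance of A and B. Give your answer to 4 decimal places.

E[A] = 0.5,  E[B] = 2.6875
E[AB] = 1.5
Cov(A,B) = E[AB] − E[A]E[B] = 1.5 − (0.5)(2.6875) = 0.15625

0.1563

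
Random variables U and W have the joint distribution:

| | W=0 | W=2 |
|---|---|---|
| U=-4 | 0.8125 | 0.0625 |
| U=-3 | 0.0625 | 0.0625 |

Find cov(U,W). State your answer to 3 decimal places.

0.094

E[U] = -3.875,  E[W] = 0.25
E[UW] = -0.875
cov(U,W) = E[UW] − E[U]E[W] = -0.875 − (-3.875)(0.25) = 0.09375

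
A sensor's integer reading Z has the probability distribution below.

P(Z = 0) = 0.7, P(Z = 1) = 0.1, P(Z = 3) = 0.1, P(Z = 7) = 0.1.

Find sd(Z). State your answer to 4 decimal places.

E[Z] = (0)(0.7) + (1)(0.1) + (3)(0.1) + (7)(0.1) = 1.1
E[Z²] = (0)²(0.7) + (1)²(0.1) + (3)²(0.1) + (7)²(0.1) = 5.9
Var(Z) = E[Z²] − (E[Z])² = 5.9 − (1.1)² = 4.69
sd(Z) = √4.69 ≈ 2.1656

2.1656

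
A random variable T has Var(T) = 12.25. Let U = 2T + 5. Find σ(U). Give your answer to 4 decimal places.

Var(2T + 5) = (2)²·12.25 = 49
σ(U) = √49 ≈ 7.0000

7.0000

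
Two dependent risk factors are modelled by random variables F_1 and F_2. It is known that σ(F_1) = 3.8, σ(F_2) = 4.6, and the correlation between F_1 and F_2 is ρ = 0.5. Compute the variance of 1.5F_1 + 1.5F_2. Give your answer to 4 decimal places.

var(F_1) = (3.8)² = 14.44;  var(F_2) = (4.6)² = 21.16
cov(F_1,F_2) = ρ·σ(F_1)·σ(F_2) = 0.5·3.8·4.6 = 8.74
var(1.5F_1 + 1.5F_2) = (1.5)²·var(F_1) + (1.5)²·var(F_2) + 2·(1.5)·(1.5)·cov(F_1,F_2)
= 2.25·14.44 + 2.25·21.16 + 4.5·8.74 = 119.43

119.4300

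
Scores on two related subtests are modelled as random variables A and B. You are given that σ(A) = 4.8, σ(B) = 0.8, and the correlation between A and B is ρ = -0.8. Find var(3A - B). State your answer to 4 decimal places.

226.4320

var(A) = (4.8)² = 23.04;  var(B) = (0.8)² = 0.64
Cov(A,B) = ρ·σ(A)·σ(B) = -0.8·4.8·0.8 = -3.072
var(3A - B) = (3)²·var(A) + (-1)²·var(B) + 2·(3)·(-1)·Cov(A,B)
= 9·23.04 + 1·0.64 + -6·-3.072 = 226.432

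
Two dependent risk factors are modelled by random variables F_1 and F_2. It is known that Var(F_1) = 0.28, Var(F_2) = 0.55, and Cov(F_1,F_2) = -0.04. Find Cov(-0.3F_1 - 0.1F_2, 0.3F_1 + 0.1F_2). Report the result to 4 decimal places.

-0.0283

Cov(-0.3F_1 - 0.1F_2, 0.3F_1 + 0.1F_2) = (-0.3)(0.3)Var(F_1) + (-0.1)(0.1)Var(F_2) + [(-0.3)(0.1) + (-0.1)(0.3)]Cov(F_1,F_2)
= -0.09·0.28 + -0.01·0.55 + -0.06·-0.04 = -0.0283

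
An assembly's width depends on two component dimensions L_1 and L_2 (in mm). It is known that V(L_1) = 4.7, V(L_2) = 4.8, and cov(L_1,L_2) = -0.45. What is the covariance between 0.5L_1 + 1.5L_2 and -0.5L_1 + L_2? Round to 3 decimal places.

6.138

cov(0.5L_1 + 1.5L_2, -0.5L_1 + L_2) = (0.5)(-0.5)V(L_1) + (1.5)(1)V(L_2) + [(0.5)(1) + (1.5)(-0.5)]cov(L_1,L_2)
= -0.25·4.7 + 1.5·4.8 + -0.25·-0.45 = 6.1375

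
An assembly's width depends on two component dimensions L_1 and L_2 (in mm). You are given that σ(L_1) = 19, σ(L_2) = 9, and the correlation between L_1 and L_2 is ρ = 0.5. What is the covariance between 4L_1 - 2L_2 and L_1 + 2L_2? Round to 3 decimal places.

1633.000

var(L_1) = (19)² = 361;  var(L_2) = (9)² = 81
Cov(L_1,L_2) = ρ·σ(L_1)·σ(L_2) = 0.5·19·9 = 85.5
Cov(4L_1 - 2L_2, L_1 + 2L_2) = (4)(1)var(L_1) + (-2)(2)var(L_2) + [(4)(2) + (-2)(1)]Cov(L_1,L_2)
= 4·361 + -4·81 + 6·85.5 = 1633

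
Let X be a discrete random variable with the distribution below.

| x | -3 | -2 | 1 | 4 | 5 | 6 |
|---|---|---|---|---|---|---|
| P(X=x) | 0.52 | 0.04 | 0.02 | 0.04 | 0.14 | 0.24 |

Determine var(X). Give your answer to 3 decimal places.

E[X] = (-3)(0.52) + (-2)(0.04) + (1)(0.02) + (4)(0.04) + (5)(0.14) + (6)(0.24) = 0.68
E[X²] = (-3)²(0.52) + (-2)²(0.04) + (1)²(0.02) + (4)²(0.04) + (5)²(0.14) + (6)²(0.24) = 17.64
var(X) = E[X²] − (E[X])² = 17.64 − (0.68)² = 17.1776

17.178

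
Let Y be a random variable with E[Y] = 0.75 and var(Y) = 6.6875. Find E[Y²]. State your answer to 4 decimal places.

E[Y²] = var(Y) + (E[Y])² = 6.6875 + (0.75)² = 7.25

7.2500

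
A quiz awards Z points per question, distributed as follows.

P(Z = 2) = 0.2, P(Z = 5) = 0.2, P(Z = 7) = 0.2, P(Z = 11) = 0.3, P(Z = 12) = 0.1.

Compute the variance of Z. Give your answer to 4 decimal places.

E[Z] = (2)(0.2) + (5)(0.2) + (7)(0.2) + (11)(0.3) + (12)(0.1) = 7.3
E[Z²] = (2)²(0.2) + (5)²(0.2) + (7)²(0.2) + (11)²(0.3) + (12)²(0.1) = 66.3
Var(Z) = E[Z²] − (E[Z])² = 66.3 − (7.3)² = 13.01

13.0100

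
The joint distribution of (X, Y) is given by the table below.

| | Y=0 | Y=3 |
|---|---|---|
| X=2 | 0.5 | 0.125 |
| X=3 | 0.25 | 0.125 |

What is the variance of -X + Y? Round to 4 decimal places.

1.7344

E[X] = 2.375,  E[Y] = 0.75,  E[XY] = 1.875
V(X) = 5.875 − (2.375)² = 0.234375;  V(Y) = 2.25 − (0.75)² = 1.6875
Cov(X,Y) = 1.875 − (2.375)(0.75) = 0.09375
V(-X + Y) = (-1)²·0.234375 + (1)²·1.6875 + 2·(-1)·(1)·0.09375 = 1.734375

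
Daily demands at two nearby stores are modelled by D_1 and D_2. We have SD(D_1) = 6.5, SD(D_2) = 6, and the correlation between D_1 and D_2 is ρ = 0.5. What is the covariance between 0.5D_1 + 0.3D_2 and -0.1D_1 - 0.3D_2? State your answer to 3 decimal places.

V(D_1) = (6.5)² = 42.25;  V(D_2) = (6)² = 36
cov(D_1,D_2) = ρ·SD(D_1)·SD(D_2) = 0.5·6.5·6 = 19.5
cov(0.5D_1 + 0.3D_2, -0.1D_1 - 0.3D_2) = (0.5)(-0.1)V(D_1) + (0.3)(-0.3)V(D_2) + [(0.5)(-0.3) + (0.3)(-0.1)]cov(D_1,D_2)
= -0.05·42.25 + -0.09·36 + -0.18·19.5 = -8.8625

-8.863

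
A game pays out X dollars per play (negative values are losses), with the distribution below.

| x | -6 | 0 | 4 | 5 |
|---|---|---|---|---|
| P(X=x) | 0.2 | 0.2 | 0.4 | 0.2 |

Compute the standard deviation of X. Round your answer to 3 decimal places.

E[X] = (-6)(0.2) + (0)(0.2) + (4)(0.4) + (5)(0.2) = 1.4
E[X²] = (-6)²(0.2) + (0)²(0.2) + (4)²(0.4) + (5)²(0.2) = 18.6
Var(X) = E[X²] − (E[X])² = 18.6 − (1.4)² = 16.64
σ(X) = √16.64 ≈ 4.079

4.079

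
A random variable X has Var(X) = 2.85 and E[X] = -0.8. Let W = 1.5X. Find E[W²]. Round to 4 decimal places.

7.8525

E[1.5X] = 1.5·-0.8 = -1.2
Var(1.5X) = (1.5)²·2.85 = 6.4125
E[W²] = Var(W) + (E[W])² = 6.4125 + (-1.2)² = 7.8525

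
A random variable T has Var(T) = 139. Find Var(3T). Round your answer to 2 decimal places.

1251.00

Var(3T) = (3)²·Var(T) = 9·139 = 1251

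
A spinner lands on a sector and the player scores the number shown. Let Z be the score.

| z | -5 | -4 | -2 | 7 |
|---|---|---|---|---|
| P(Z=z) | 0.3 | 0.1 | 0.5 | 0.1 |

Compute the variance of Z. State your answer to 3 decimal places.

11.160

E[Z] = (-5)(0.3) + (-4)(0.1) + (-2)(0.5) + (7)(0.1) = -2.2
E[Z²] = (-5)²(0.3) + (-4)²(0.1) + (-2)²(0.5) + (7)²(0.1) = 16
Var(Z) = E[Z²] − (E[Z])² = 16 − (-2.2)² = 11.16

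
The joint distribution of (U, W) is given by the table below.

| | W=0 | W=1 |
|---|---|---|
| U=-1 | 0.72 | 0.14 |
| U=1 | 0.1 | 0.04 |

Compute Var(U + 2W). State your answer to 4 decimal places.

1.1904

E[U] = -0.72,  E[W] = 0.18,  E[UW] = -0.1
Var(U) = 1 − (-0.72)² = 0.4816;  Var(W) = 0.18 − (0.18)² = 0.1476
Cov(U,W) = -0.1 − (-0.72)(0.18) = 0.0296
Var(U + 2W) = (1)²·0.4816 + (2)²·0.1476 + 2·(1)·(2)·0.0296 = 1.1904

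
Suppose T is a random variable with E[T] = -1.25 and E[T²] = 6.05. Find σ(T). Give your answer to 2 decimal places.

2.12

var(T) = 6.05 − (-1.25)² = 4.4875
σ(T) = √4.4875 ≈ 2.12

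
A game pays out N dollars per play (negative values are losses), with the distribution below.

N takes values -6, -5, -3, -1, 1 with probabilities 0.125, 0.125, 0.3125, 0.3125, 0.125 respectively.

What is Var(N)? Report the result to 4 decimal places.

4.6250

E[N] = (-6)(0.125) + (-5)(0.125) + (-3)(0.3125) + (-1)(0.3125) + (1)(0.125) = -2.5
E[N²] = (-6)²(0.125) + (-5)²(0.125) + (-3)²(0.3125) + (-1)²(0.3125) + (1)²(0.125) = 10.875
Var(N) = E[N²] − (E[N])² = 10.875 − (-2.5)² = 4.625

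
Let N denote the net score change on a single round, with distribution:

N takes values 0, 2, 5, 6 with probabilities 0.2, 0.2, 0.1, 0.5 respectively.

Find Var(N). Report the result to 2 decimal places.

E[N] = (0)(0.2) + (2)(0.2) + (5)(0.1) + (6)(0.5) = 3.9
E[N²] = (0)²(0.2) + (2)²(0.2) + (5)²(0.1) + (6)²(0.5) = 21.3
Var(N) = E[N²] − (E[N])² = 21.3 − (3.9)² = 6.09

6.09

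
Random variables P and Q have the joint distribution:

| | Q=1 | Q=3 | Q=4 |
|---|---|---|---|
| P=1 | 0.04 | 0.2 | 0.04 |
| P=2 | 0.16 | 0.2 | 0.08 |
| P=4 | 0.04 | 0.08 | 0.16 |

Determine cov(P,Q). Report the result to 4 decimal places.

0.2560

E[P] = 2.28,  E[Q] = 2.8
E[PQ] = 6.64
cov(P,Q) = E[PQ] − E[P]E[Q] = 6.64 − (2.28)(2.8) = 0.256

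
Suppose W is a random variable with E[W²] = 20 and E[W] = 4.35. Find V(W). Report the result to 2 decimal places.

V(W) = 20 − (4.35)² = 1.0775

1.08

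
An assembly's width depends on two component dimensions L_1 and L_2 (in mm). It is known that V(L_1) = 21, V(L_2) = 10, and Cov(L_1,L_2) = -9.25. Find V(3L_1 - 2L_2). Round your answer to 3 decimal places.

340.000

V(3L_1 - 2L_2) = (3)²·V(L_1) + (-2)²·V(L_2) + 2·(3)·(-2)·Cov(L_1,L_2)
= 9·21 + 4·10 + -12·-9.25 = 340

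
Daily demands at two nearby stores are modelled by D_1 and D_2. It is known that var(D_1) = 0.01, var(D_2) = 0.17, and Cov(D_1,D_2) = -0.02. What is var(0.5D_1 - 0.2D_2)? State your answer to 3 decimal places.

var(0.5D_1 - 0.2D_2) = (0.5)²·var(D_1) + (-0.2)²·var(D_2) + 2·(0.5)·(-0.2)·Cov(D_1,D_2)
= 0.25·0.01 + 0.04·0.17 + -0.2·-0.02 = 0.0133

0.013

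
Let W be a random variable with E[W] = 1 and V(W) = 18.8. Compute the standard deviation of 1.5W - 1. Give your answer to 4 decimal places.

V(1.5W - 1) = (1.5)²·18.8 = 42.3
SD(1.5W - 1) = √42.3 ≈ 6.5038

6.5038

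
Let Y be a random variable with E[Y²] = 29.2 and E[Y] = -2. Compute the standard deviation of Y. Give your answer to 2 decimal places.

var(Y) = 29.2 − (-2)² = 25.2
SD(Y) = √25.2 ≈ 5.02

5.02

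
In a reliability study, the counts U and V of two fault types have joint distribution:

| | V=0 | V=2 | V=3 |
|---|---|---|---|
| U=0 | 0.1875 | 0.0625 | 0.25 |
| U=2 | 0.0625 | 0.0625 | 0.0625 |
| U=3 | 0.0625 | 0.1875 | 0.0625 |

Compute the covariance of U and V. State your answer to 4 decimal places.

E[U] = 1.3125,  E[V] = 1.75
E[UV] = 2.3125
cov(U,V) = E[UV] − E[U]E[V] = 2.3125 − (1.3125)(1.75) = 0.015625

0.0156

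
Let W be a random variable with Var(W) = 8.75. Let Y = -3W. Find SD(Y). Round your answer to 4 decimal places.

8.8741

Var(-3W) = (-3)²·8.75 = 78.75
SD(Y) = √78.75 ≈ 8.8741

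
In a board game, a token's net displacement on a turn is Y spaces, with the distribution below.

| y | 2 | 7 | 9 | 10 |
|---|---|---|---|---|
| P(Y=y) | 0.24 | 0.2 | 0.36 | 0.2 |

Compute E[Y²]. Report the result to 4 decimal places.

59.9200

E[Y²] = (2)²(0.24) + (7)²(0.2) + (9)²(0.36) + (10)²(0.2) = 59.92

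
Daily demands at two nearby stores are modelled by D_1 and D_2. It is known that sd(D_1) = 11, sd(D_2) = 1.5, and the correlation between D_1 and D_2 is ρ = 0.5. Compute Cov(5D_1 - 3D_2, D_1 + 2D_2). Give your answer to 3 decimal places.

V(D_1) = (11)² = 121;  V(D_2) = (1.5)² = 2.25
Cov(D_1,D_2) = ρ·sd(D_1)·sd(D_2) = 0.5·11·1.5 = 8.25
Cov(5D_1 - 3D_2, D_1 + 2D_2) = (5)(1)V(D_1) + (-3)(2)V(D_2) + [(5)(2) + (-3)(1)]Cov(D_1,D_2)
= 5·121 + -6·2.25 + 7·8.25 = 649.25

649.250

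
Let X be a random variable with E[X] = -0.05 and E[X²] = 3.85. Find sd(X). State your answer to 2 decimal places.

1.96

V(X) = 3.85 − (-0.05)² = 3.8475
sd(X) = √3.8475 ≈ 1.96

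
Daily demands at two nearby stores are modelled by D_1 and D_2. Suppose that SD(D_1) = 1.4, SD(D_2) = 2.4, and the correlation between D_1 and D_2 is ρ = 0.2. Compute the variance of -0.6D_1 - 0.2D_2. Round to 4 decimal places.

var(D_1) = (1.4)² = 1.96;  var(D_2) = (2.4)² = 5.76
Cov(D_1,D_2) = ρ·SD(D_1)·SD(D_2) = 0.2·1.4·2.4 = 0.672
var(-0.6D_1 - 0.2D_2) = (-0.6)²·var(D_1) + (-0.2)²·var(D_2) + 2·(-0.6)·(-0.2)·Cov(D_1,D_2)
= 0.36·1.96 + 0.04·5.76 + 0.24·0.672 = 1.09728

1.0973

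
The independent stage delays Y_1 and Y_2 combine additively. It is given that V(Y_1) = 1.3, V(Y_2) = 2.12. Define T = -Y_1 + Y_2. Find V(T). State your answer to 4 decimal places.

By independence, V(T) = (-1)²V(Y_1) + (1)²V(Y_2)
= (-1)²·1.3 + (1)²·2.12 = 3.42

3.4200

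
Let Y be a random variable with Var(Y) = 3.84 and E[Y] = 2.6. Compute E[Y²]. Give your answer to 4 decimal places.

10.6000

E[Y²] = Var(Y) + (E[Y])² = 3.84 + (2.6)² = 10.6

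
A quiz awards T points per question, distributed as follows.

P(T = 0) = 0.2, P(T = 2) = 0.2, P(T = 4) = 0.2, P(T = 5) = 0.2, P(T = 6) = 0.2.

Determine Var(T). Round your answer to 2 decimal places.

4.64

E[T] = (0)(0.2) + (2)(0.2) + (4)(0.2) + (5)(0.2) + (6)(0.2) = 3.4
E[T²] = (0)²(0.2) + (2)²(0.2) + (4)²(0.2) + (5)²(0.2) + (6)²(0.2) = 16.2
Var(T) = E[T²] − (E[T])² = 16.2 − (3.4)² = 4.64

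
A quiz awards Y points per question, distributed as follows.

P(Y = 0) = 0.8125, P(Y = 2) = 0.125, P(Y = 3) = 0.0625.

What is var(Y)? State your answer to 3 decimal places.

E[Y] = (0)(0.8125) + (2)(0.125) + (3)(0.0625) = 0.4375
E[Y²] = (0)²(0.8125) + (2)²(0.125) + (3)²(0.0625) = 1.0625
var(Y) = E[Y²] − (E[Y])² = 1.0625 − (0.4375)² = 0.87109375

0.871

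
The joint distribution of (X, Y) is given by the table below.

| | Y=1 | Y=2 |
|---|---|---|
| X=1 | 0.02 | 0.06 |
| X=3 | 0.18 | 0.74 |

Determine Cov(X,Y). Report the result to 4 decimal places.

E[X] = 2.84,  E[Y] = 1.8
E[XY] = 5.12
Cov(X,Y) = E[XY] − E[X]E[Y] = 5.12 − (2.84)(1.8) = 0.008

0.0080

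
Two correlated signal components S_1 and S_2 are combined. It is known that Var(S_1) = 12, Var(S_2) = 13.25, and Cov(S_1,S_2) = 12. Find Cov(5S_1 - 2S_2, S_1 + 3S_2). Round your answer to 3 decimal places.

136.500

Cov(5S_1 - 2S_2, S_1 + 3S_2) = (5)(1)Var(S_1) + (-2)(3)Var(S_2) + [(5)(3) + (-2)(1)]Cov(S_1,S_2)
= 5·12 + -6·13.25 + 13·12 = 136.5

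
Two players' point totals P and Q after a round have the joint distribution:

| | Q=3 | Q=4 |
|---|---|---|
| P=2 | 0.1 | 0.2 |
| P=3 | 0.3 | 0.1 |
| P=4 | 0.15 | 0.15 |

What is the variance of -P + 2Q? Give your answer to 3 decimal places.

E[P] = 3,  E[Q] = 3.45,  E[PQ] = 10.3
V(P) = 9.6 − (3)² = 0.6;  V(Q) = 12.15 − (3.45)² = 0.2475
Cov(P,Q) = 10.3 − (3)(3.45) = -0.05
V(-P + 2Q) = (-1)²·0.6 + (2)²·0.2475 + 2·(-1)·(2)·-0.05 = 1.79

1.790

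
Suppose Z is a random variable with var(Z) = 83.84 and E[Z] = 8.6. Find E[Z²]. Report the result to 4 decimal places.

E[Z²] = var(Z) + (E[Z])² = 83.84 + (8.6)² = 157.8

157.8000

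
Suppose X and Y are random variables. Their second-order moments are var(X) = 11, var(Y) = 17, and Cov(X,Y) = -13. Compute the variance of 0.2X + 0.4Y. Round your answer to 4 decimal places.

var(0.2X + 0.4Y) = (0.2)²·var(X) + (0.4)²·var(Y) + 2·(0.2)·(0.4)·Cov(X,Y)
= 0.04·11 + 0.16·17 + 0.16·-13 = 1.08

1.0800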